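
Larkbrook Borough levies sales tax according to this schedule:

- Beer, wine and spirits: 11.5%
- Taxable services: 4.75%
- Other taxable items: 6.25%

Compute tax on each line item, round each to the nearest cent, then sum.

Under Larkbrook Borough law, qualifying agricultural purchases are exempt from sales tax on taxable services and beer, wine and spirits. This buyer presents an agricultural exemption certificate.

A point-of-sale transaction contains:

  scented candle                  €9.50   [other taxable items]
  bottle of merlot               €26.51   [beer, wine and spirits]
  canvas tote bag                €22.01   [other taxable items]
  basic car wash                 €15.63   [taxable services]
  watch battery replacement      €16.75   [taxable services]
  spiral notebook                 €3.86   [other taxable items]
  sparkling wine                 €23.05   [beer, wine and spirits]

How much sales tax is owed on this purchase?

Scented candle €9.50: other taxable items → 6.25% → €0.59
Bottle of merlot €26.51: beer, wine and spirits, buyer-exempt → 0% → €0.00
Canvas tote bag €22.01: other taxable items → 6.25% → €1.38
Basic car wash €15.63: taxable services, buyer-exempt → 0% → €0.00
Watch battery replacement €16.75: taxable services, buyer-exempt → 0% → €0.00
Spiral notebook €3.86: other taxable items → 6.25% → €0.24
Sparkling wine €23.05: beer, wine and spirits, buyer-exempt → 0% → €0.00
Total tax = €0.59 + €1.38 + €0.24 = €2.21

€2.21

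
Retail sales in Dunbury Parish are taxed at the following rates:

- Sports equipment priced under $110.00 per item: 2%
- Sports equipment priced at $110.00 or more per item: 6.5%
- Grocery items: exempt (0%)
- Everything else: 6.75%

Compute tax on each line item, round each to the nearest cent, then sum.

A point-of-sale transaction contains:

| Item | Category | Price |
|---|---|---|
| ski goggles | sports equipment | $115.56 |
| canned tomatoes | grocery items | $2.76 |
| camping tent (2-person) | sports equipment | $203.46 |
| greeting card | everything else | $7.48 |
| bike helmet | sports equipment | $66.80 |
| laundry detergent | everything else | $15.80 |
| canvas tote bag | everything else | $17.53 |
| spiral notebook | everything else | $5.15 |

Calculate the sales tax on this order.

$25.17

Ski goggles $115.56: sports equipment, $110.00 or more → 6.5% → $7.51
Canned tomatoes $2.76: grocery items → 0% → $0.00
Camping tent (2-person) $203.46: sports equipment, $110.00 or more → 6.5% → $13.22
Greeting card $7.48: everything else → 6.75% → $0.50
Bike helmet $66.80: sports equipment, under $110.00 → 2% → $1.34
Laundry detergent $15.80: everything else → 6.75% → $1.07
Canvas tote bag $17.53: everything else → 6.75% → $1.18
Spiral notebook $5.15: everything else → 6.75% → $0.35
Total tax = $7.51 + $13.22 + $0.50 + $1.34 + $1.07 + $1.18 + $0.35 = $25.17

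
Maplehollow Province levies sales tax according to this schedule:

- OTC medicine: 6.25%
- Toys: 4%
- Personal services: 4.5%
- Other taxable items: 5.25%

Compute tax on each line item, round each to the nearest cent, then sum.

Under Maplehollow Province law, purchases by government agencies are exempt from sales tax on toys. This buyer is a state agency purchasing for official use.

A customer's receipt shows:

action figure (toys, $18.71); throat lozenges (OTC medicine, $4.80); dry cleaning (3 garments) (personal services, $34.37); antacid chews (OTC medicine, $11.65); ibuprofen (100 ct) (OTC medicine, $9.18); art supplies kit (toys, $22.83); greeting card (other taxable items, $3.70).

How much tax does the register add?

Action figure $18.71: toys, buyer-exempt → 0% → $0.00
Throat lozenges $4.80: OTC medicine → 6.25% → $0.30
Dry cleaning (3 garments) $34.37: personal services → 4.5% → $1.55
Antacid chews $11.65: OTC medicine → 6.25% → $0.73
Ibuprofen (100 ct) $9.18: OTC medicine → 6.25% → $0.57
Art supplies kit $22.83: toys, buyer-exempt → 0% → $0.00
Greeting card $3.70: other taxable items → 5.25% → $0.19
Total tax = $0.30 + $1.55 + $0.73 + $0.57 + $0.19 = $3.34

$3.34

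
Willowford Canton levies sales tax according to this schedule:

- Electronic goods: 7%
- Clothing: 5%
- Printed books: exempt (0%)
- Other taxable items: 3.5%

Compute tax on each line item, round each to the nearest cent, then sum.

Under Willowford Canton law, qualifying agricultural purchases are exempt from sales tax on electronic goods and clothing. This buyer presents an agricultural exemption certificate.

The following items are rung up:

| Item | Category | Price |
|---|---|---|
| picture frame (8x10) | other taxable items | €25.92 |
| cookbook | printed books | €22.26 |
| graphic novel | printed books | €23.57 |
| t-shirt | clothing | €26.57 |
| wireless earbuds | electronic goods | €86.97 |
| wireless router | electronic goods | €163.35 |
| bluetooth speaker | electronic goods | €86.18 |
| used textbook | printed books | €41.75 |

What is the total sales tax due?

Picture frame (8x10) €25.92: other taxable items → 3.5% → €0.91
Cookbook €22.26: printed books → 0% → €0.00
Graphic novel €23.57: printed books → 0% → €0.00
T-shirt €26.57: clothing, buyer-exempt → 0% → €0.00
Wireless earbuds €86.97: electronic goods, buyer-exempt → 0% → €0.00
Wireless router €163.35: electronic goods, buyer-exempt → 0% → €0.00
Bluetooth speaker €86.18: electronic goods, buyer-exempt → 0% → €0.00
Used textbook €41.75: printed books → 0% → €0.00
Total tax = €0.91

€0.91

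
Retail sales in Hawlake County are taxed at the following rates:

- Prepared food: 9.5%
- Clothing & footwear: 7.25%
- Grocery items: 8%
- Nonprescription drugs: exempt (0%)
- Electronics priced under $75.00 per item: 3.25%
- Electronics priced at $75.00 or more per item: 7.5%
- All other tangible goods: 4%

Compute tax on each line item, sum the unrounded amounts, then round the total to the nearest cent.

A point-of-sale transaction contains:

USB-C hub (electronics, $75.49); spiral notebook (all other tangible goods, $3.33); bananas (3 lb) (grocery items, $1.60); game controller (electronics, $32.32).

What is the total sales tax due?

USB-C hub $75.49: electronics, $75.00 or more → 7.5% → $5.66175
Spiral notebook $3.33: all other tangible goods → 4% → $0.1332
Bananas (3 lb) $1.60: grocery items → 8% → $0.128
Game controller $32.32: electronics, under $75.00 → 3.25% → $1.0504
Unrounded tax sum = $6.97335 → $6.97

$6.97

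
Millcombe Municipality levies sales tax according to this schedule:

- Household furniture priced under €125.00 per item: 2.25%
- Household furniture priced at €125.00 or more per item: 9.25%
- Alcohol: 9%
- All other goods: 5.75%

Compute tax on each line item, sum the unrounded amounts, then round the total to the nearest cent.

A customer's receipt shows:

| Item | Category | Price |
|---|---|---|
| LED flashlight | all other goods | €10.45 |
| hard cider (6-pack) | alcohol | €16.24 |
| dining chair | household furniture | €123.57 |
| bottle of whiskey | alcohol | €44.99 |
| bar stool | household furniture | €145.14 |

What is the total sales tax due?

€22.32

LED flashlight €10.45: all other goods → 5.75% → €0.600875
Hard cider (6-pack) €16.24: alcohol → 9% → €1.4616
Dining chair €123.57: household furniture, under €125.00 → 2.25% → €2.780325
Bottle of whiskey €44.99: alcohol → 9% → €4.0491
Bar stool €145.14: household furniture, €125.00 or more → 9.25% → €13.42545
Unrounded tax sum = €22.31735 → €22.32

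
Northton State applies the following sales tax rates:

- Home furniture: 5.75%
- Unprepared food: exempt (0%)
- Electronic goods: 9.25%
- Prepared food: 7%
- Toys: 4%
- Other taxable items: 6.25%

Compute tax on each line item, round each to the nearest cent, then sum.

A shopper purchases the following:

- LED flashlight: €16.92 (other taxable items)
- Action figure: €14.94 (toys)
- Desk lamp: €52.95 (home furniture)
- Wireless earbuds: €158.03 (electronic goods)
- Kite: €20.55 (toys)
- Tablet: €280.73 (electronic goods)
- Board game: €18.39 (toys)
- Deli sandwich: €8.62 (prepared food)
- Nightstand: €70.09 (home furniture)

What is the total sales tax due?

LED flashlight €16.92: other taxable items → 6.25% → €1.06
Action figure €14.94: toys → 4% → €0.60
Desk lamp €52.95: home furniture → 5.75% → €3.04
Wireless earbuds €158.03: electronic goods → 9.25% → €14.62
Kite €20.55: toys → 4% → €0.82
Tablet €280.73: electronic goods → 9.25% → €25.97
Board game €18.39: toys → 4% → €0.74
Deli sandwich €8.62: prepared food → 7% → €0.60
Nightstand €70.09: home furniture → 5.75% → €4.03
Total tax = €1.06 + €0.60 + €3.04 + €14.62 + €0.82 + €25.97 + €0.74 + €0.60 + €4.03 = €51.48

€51.48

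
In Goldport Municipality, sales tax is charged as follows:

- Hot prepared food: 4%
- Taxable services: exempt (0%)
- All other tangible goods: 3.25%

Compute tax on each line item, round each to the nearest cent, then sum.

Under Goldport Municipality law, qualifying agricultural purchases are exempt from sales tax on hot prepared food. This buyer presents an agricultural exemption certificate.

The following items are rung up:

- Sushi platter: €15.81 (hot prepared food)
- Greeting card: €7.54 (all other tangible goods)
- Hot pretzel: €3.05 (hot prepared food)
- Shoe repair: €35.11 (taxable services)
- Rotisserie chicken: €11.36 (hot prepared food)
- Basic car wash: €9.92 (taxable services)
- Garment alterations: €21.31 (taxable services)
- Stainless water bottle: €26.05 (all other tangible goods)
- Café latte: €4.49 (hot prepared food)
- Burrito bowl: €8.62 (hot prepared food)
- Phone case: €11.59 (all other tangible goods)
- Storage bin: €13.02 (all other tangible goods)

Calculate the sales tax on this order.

Sushi platter €15.81: hot prepared food, buyer-exempt → 0% → €0.00
Greeting card €7.54: all other tangible goods → 3.25% → €0.25
Hot pretzel €3.05: hot prepared food, buyer-exempt → 0% → €0.00
Shoe repair €35.11: taxable services → 0% → €0.00
Rotisserie chicken €11.36: hot prepared food, buyer-exempt → 0% → €0.00
Basic car wash €9.92: taxable services → 0% → €0.00
Garment alterations €21.31: taxable services → 0% → €0.00
Stainless water bottle €26.05: all other tangible goods → 3.25% → €0.85
Café latte €4.49: hot prepared food, buyer-exempt → 0% → €0.00
Burrito bowl €8.62: hot prepared food, buyer-exempt → 0% → €0.00
Phone case €11.59: all other tangible goods → 3.25% → €0.38
Storage bin €13.02: all other tangible goods → 3.25% → €0.42
Total tax = €0.25 + €0.85 + €0.38 + €0.42 = €1.90

€1.90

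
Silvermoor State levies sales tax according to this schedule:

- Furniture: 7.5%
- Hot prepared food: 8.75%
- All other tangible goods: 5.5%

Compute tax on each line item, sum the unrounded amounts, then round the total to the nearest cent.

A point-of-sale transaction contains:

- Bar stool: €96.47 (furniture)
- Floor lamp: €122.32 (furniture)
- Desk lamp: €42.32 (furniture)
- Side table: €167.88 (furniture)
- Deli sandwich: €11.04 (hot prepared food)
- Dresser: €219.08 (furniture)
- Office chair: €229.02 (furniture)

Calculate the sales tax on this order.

Bar stool €96.47: furniture → 7.5% → €7.23525
Floor lamp €122.32: furniture → 7.5% → €9.174
Desk lamp €42.32: furniture → 7.5% → €3.174
Side table €167.88: furniture → 7.5% → €12.591
Deli sandwich €11.04: hot prepared food → 8.75% → €0.966
Dresser €219.08: furniture → 7.5% → €16.431
Office chair €229.02: furniture → 7.5% → €17.1765
Unrounded tax sum = €66.74775 → €66.75

€66.75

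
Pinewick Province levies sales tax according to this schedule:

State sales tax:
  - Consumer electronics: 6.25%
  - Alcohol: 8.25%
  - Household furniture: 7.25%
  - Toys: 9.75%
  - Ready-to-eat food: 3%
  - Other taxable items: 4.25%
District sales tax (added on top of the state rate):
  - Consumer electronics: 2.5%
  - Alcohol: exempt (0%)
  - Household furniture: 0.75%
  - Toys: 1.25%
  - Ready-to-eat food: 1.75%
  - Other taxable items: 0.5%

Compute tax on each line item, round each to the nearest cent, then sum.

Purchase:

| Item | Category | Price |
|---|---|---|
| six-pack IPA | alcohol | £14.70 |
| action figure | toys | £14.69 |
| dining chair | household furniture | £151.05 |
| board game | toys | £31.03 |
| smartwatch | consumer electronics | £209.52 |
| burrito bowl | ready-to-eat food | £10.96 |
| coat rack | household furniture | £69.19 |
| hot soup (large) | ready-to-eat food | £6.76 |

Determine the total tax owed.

£43.03

Six-pack IPA £14.70: alcohol → 8.25% + 0% district = 8.25% → £1.21
Action figure £14.69: toys → 9.75% + 1.25% district = 11% → £1.62
Dining chair £151.05: household furniture → 7.25% + 0.75% district = 8% → £12.08
Board game £31.03: toys → 9.75% + 1.25% district = 11% → £3.41
Smartwatch £209.52: consumer electronics → 6.25% + 2.5% district = 8.75% → £18.33
Burrito bowl £10.96: ready-to-eat food → 3% + 1.75% district = 4.75% → £0.52
Coat rack £69.19: household furniture → 7.25% + 0.75% district = 8% → £5.54
Hot soup (large) £6.76: ready-to-eat food → 3% + 1.75% district = 4.75% → £0.32
Total tax = £1.21 + £1.62 + £12.08 + £3.41 + £18.33 + £0.52 + £5.54 + £0.32 = £43.03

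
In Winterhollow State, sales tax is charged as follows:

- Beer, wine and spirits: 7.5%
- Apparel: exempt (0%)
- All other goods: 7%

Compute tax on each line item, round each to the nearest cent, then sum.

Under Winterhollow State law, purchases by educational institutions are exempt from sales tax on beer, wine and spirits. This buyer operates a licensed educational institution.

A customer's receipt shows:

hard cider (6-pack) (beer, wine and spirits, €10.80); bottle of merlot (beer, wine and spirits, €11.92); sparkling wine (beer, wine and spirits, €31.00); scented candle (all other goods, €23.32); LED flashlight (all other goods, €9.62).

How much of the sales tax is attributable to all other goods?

€2.30

Scented candle €23.32: all other goods → 7% → €1.63
LED flashlight €9.62: all other goods → 7% → €0.67
Tax on all other goods = €1.63 + €0.67 = €2.30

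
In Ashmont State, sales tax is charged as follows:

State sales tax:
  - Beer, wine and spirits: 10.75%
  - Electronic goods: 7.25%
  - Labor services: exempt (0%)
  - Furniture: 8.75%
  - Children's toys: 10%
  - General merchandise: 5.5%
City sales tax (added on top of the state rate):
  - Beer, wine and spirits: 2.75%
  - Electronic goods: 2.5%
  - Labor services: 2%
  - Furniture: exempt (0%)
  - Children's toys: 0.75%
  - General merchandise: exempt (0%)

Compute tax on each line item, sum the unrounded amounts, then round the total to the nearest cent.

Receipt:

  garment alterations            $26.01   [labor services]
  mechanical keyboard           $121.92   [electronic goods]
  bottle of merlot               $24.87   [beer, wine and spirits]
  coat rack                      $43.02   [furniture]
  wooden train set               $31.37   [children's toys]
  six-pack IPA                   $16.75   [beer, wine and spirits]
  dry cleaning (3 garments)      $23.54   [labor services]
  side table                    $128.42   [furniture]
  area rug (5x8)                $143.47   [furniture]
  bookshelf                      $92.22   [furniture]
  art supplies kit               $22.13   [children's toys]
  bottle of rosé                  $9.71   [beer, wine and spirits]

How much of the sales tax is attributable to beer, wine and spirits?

$6.93

Bottle of merlot $24.87: beer, wine and spirits → 10.75% + 2.75% city = 13.5% → $3.35745
Six-pack IPA $16.75: beer, wine and spirits → 10.75% + 2.75% city = 13.5% → $2.26125
Bottle of rosé $9.71: beer, wine and spirits → 10.75% + 2.75% city = 13.5% → $1.31085
Tax on beer, wine and spirits: unrounded sum = $6.92955 → $6.93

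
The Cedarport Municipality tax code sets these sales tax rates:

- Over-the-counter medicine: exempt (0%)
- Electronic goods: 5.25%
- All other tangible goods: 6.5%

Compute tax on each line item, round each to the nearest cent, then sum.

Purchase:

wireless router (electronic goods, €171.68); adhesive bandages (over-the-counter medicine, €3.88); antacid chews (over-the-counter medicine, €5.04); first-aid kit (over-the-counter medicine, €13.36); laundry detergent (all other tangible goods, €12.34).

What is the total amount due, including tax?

€216.11

Wireless router €171.68: electronic goods → 5.25% → €9.01
Adhesive bandages €3.88: over-the-counter medicine → 0% → €0.00
Antacid chews €5.04: over-the-counter medicine → 0% → €0.00
First-aid kit €13.36: over-the-counter medicine → 0% → €0.00
Laundry detergent €12.34: all other tangible goods → 6.5% → €0.80
Subtotal = €206.30; tax = €9.81; total due = €216.11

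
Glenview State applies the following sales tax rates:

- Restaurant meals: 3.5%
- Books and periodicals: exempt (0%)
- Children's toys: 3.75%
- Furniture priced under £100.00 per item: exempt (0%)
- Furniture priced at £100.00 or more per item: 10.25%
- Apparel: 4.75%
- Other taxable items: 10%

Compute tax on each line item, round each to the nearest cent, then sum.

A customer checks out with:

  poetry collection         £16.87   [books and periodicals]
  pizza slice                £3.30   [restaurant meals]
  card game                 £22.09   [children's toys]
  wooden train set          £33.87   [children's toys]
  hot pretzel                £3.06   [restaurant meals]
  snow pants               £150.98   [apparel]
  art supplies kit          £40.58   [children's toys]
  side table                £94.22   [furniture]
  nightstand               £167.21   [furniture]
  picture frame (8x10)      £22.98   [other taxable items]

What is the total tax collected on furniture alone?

£17.14

Side table £94.22: furniture, under £100.00 → 0% → £0.00
Nightstand £167.21: furniture, £100.00 or more → 10.25% → £17.14
Tax on furniture = £0.00 + £17.14 = £17.14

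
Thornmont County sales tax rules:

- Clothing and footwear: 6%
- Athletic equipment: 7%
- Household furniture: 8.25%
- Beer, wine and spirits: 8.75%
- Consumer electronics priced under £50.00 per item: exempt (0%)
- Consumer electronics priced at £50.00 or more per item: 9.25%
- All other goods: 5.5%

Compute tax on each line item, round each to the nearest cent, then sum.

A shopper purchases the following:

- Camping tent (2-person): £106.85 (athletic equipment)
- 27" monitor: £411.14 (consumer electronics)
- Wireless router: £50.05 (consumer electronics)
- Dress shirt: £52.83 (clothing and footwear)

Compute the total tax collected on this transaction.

Camping tent (2-person) £106.85: athletic equipment → 7% → £7.48
27" monitor £411.14: consumer electronics, £50.00 or more → 9.25% → £38.03
Wireless router £50.05: consumer electronics, £50.00 or more → 9.25% → £4.63
Dress shirt £52.83: clothing and footwear → 6% → £3.17
Total tax = £7.48 + £38.03 + £4.63 + £3.17 = £53.31

£53.31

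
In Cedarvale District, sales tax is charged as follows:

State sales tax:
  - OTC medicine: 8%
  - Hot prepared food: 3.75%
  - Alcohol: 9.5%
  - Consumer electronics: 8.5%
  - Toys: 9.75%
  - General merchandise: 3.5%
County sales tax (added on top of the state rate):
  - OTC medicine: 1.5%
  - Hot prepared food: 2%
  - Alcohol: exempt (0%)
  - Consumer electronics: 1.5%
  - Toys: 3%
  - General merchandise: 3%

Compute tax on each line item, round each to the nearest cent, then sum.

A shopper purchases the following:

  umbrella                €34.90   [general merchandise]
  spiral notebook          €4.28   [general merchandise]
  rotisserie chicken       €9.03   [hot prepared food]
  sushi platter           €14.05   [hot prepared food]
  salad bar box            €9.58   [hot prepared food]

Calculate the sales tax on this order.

Umbrella €34.90: general merchandise → 3.5% + 3% county = 6.5% → €2.27
Spiral notebook €4.28: general merchandise → 3.5% + 3% county = 6.5% → €0.28
Rotisserie chicken €9.03: hot prepared food → 3.75% + 2% county = 5.75% → €0.52
Sushi platter €14.05: hot prepared food → 3.75% + 2% county = 5.75% → €0.81
Salad bar box €9.58: hot prepared food → 3.75% + 2% county = 5.75% → €0.55
Total tax = €2.27 + €0.28 + €0.52 + €0.81 + €0.55 = €4.43

€4.43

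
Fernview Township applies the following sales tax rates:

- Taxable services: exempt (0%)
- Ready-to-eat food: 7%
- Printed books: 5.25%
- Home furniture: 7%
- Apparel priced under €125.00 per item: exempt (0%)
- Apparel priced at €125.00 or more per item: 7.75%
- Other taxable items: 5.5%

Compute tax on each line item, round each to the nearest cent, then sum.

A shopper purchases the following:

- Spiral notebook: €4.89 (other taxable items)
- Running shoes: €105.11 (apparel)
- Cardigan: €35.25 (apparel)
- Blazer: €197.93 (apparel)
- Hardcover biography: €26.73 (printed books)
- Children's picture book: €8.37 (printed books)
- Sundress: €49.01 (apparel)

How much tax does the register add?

Spiral notebook €4.89: other taxable items → 5.5% → €0.27
Running shoes €105.11: apparel, under €125.00 → 0% → €0.00
Cardigan €35.25: apparel, under €125.00 → 0% → €0.00
Blazer €197.93: apparel, €125.00 or more → 7.75% → €15.34
Hardcover biography €26.73: printed books → 5.25% → €1.40
Children's picture book €8.37: printed books → 5.25% → €0.44
Sundress €49.01: apparel, under €125.00 → 0% → €0.00
Total tax = €0.27 + €15.34 + €1.40 + €0.44 = €17.45

€17.45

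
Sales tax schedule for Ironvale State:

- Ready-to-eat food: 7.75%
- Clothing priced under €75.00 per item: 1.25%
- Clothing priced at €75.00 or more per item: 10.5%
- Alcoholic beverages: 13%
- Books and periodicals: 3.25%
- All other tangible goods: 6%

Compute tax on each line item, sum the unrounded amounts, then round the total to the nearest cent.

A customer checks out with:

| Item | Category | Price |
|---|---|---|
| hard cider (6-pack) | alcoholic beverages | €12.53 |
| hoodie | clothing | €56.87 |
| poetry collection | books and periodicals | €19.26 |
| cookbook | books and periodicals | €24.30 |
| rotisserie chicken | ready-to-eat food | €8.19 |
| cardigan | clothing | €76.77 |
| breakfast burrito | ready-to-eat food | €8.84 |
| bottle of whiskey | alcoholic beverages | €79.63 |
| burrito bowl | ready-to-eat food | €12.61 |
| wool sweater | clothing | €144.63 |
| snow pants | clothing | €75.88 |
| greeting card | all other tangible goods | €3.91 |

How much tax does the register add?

€47.85

Hard cider (6-pack) €12.53: alcoholic beverages → 13% → €1.6289
Hoodie €56.87: clothing, under €75.00 → 1.25% → €0.710875
Poetry collection €19.26: books and periodicals → 3.25% → €0.62595
Cookbook €24.30: books and periodicals → 3.25% → €0.78975
Rotisserie chicken €8.19: ready-to-eat food → 7.75% → €0.634725
Cardigan €76.77: clothing, €75.00 or more → 10.5% → €8.06085
Breakfast burrito €8.84: ready-to-eat food → 7.75% → €0.6851
Bottle of whiskey €79.63: alcoholic beverages → 13% → €10.3519
Burrito bowl €12.61: ready-to-eat food → 7.75% → €0.977275
Wool sweater €144.63: clothing, €75.00 or more → 10.5% → €15.18615
Snow pants €75.88: clothing, €75.00 or more → 10.5% → €7.9674
Greeting card €3.91: all other tangible goods → 6% → €0.2346
Unrounded tax sum = €47.853475 → €47.85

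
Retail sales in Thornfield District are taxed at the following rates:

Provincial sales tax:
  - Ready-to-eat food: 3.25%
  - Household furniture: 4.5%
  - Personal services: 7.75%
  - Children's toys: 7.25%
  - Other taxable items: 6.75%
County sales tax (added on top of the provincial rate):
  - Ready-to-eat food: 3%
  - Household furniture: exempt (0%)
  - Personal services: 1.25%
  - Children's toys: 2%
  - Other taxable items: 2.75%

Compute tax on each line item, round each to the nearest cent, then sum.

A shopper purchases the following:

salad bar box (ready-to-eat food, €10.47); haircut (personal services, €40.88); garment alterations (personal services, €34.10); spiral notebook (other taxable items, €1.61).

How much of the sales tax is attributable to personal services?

Haircut €40.88: personal services → 7.75% + 1.25% county = 9% → €3.68
Garment alterations €34.10: personal services → 7.75% + 1.25% county = 9% → €3.07
Tax on personal services = €3.68 + €3.07 = €6.75

€6.75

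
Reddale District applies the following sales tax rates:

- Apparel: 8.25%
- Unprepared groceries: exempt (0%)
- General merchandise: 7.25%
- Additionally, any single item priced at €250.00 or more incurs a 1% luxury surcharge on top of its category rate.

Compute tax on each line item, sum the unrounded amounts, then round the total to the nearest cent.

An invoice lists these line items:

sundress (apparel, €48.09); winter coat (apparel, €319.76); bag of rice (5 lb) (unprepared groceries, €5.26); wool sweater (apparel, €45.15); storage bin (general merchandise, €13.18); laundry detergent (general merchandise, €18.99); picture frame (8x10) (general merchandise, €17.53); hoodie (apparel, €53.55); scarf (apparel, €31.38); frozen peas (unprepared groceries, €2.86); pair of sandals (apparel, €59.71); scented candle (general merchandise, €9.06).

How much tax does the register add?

€53.46

Sundress €48.09: apparel → 8.25% → €3.967425
Winter coat €319.76: apparel → 8.25% + 1% surcharge = 9.25% → €29.5778
Bag of rice (5 lb) €5.26: unprepared groceries → 0% → €0.00
Wool sweater €45.15: apparel → 8.25% → €3.724875
Storage bin €13.18: general merchandise → 7.25% → €0.95555
Laundry detergent €18.99: general merchandise → 7.25% → €1.376775
Picture frame (8x10) €17.53: general merchandise → 7.25% → €1.270925
Hoodie €53.55: apparel → 8.25% → €4.417875
Scarf €31.38: apparel → 8.25% → €2.58885
Frozen peas €2.86: unprepared groceries → 0% → €0.00
Pair of sandals €59.71: apparel → 8.25% → €4.926075
Scented candle €9.06: general merchandise → 7.25% → €0.65685
Unrounded tax sum = €53.463 → €53.46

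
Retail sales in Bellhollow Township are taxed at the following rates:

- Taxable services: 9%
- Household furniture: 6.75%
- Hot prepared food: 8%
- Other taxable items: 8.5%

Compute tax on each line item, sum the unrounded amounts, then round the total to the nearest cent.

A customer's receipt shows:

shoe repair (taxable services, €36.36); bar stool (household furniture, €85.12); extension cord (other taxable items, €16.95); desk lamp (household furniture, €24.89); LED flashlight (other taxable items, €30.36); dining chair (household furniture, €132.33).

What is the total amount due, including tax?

€349.66

Shoe repair €36.36: taxable services → 9% → €3.2724
Bar stool €85.12: household furniture → 6.75% → €5.7456
Extension cord €16.95: other taxable items → 8.5% → €1.44075
Desk lamp €24.89: household furniture → 6.75% → €1.680075
LED flashlight €30.36: other taxable items → 8.5% → €2.5806
Dining chair €132.33: household furniture → 6.75% → €8.932275
Subtotal = €326.01; unrounded tax = €23.6517 → €23.65; total due = €349.66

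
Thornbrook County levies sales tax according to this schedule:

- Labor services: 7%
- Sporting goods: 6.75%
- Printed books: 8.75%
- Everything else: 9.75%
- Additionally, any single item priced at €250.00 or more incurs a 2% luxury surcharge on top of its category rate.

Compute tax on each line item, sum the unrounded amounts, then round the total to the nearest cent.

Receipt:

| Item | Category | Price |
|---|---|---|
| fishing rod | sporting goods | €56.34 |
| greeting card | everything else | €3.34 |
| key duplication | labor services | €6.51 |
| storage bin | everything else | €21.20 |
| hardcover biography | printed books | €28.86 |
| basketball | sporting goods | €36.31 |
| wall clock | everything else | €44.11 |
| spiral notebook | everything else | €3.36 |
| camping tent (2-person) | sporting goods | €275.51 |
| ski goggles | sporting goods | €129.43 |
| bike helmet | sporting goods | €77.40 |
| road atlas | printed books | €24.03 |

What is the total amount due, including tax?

Fishing rod €56.34: sporting goods → 6.75% → €3.80295
Greeting card €3.34: everything else → 9.75% → €0.32565
Key duplication €6.51: labor services → 7% → €0.4557
Storage bin €21.20: everything else → 9.75% → €2.067
Hardcover biography €28.86: printed books → 8.75% → €2.52525
Basketball €36.31: sporting goods → 6.75% → €2.450925
Wall clock €44.11: everything else → 9.75% → €4.300725
Spiral notebook €3.36: everything else → 9.75% → €0.3276
Camping tent (2-person) €275.51: sporting goods → 6.75% + 2% surcharge = 8.75% → €24.107125
Ski goggles €129.43: sporting goods → 6.75% → €8.736525
Bike helmet €77.40: sporting goods → 6.75% → €5.2245
Road atlas €24.03: printed books → 8.75% → €2.102625
Subtotal = €706.40; unrounded tax = €56.426575 → €56.43; total due = €762.83

€762.83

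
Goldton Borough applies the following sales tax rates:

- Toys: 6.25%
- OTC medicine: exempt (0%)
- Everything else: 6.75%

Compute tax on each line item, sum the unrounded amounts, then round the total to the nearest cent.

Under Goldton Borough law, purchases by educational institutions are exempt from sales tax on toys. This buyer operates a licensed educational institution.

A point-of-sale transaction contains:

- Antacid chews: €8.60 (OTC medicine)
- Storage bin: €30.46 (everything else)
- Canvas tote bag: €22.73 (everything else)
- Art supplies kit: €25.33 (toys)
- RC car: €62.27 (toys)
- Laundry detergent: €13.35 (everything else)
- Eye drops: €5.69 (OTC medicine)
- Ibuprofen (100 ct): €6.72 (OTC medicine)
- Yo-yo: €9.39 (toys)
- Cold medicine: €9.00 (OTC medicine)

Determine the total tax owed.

€4.49

Antacid chews €8.60: OTC medicine → 0% → €0.00
Storage bin €30.46: everything else → 6.75% → €2.05605
Canvas tote bag €22.73: everything else → 6.75% → €1.534275
Art supplies kit €25.33: toys, buyer-exempt → 0% → €0.00
RC car €62.27: toys, buyer-exempt → 0% → €0.00
Laundry detergent €13.35: everything else → 6.75% → €0.901125
Eye drops €5.69: OTC medicine → 0% → €0.00
Ibuprofen (100 ct) €6.72: OTC medicine → 0% → €0.00
Yo-yo €9.39: toys, buyer-exempt → 0% → €0.00
Cold medicine €9.00: OTC medicine → 0% → €0.00
Unrounded tax sum = €4.49145 → €4.49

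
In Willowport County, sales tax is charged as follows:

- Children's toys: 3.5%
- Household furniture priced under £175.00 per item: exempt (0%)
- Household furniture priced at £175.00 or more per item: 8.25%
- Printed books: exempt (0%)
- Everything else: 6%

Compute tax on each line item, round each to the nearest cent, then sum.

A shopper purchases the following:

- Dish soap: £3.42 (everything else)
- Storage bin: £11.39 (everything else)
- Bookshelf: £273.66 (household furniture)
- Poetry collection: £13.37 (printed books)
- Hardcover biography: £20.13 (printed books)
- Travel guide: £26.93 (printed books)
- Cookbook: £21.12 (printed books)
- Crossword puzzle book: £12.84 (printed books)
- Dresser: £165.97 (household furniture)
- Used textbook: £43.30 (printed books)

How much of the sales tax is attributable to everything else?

Dish soap £3.42: everything else → 6% → £0.21
Storage bin £11.39: everything else → 6% → £0.68
Tax on everything else = £0.21 + £0.68 = £0.89

£0.89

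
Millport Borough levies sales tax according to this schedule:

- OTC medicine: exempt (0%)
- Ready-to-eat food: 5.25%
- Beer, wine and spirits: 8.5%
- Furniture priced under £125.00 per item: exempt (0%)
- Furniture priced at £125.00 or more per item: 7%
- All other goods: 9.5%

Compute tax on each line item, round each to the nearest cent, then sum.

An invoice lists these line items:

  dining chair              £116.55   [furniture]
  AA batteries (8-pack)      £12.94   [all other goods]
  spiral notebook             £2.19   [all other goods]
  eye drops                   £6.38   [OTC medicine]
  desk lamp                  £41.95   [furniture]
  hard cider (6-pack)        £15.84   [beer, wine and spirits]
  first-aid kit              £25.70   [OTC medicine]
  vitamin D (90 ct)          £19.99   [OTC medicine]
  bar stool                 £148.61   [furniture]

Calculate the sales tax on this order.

Dining chair £116.55: furniture, under £125.00 → 0% → £0.00
AA batteries (8-pack) £12.94: all other goods → 9.5% → £1.23
Spiral notebook £2.19: all other goods → 9.5% → £0.21
Eye drops £6.38: OTC medicine → 0% → £0.00
Desk lamp £41.95: furniture, under £125.00 → 0% → £0.00
Hard cider (6-pack) £15.84: beer, wine and spirits → 8.5% → £1.35
First-aid kit £25.70: OTC medicine → 0% → £0.00
Vitamin D (90 ct) £19.99: OTC medicine → 0% → £0.00
Bar stool £148.61: furniture, £125.00 or more → 7% → £10.40
Total tax = £1.23 + £0.21 + £1.35 + £10.40 = £13.19

£13.19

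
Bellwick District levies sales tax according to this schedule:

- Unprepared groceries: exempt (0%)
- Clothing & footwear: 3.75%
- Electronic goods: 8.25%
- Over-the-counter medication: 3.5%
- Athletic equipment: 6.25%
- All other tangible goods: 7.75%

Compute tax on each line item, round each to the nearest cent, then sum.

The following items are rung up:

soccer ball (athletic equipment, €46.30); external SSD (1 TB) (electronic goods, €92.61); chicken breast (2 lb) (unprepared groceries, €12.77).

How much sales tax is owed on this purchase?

Soccer ball €46.30: athletic equipment → 6.25% → €2.89
External SSD (1 TB) €92.61: electronic goods → 8.25% → €7.64
Chicken breast (2 lb) €12.77: unprepared groceries → 0% → €0.00
Total tax = €2.89 + €7.64 = €10.53

€10.53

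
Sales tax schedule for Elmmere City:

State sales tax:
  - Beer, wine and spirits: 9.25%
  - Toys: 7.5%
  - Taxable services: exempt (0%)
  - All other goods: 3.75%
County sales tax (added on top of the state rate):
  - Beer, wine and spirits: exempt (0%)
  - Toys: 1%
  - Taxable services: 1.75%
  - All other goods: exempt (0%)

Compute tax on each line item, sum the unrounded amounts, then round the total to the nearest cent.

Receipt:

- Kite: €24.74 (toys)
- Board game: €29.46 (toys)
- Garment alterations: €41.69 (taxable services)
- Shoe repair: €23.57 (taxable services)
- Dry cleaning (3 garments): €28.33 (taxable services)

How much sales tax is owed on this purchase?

€6.24

Kite €24.74: toys → 7.5% + 1% county = 8.5% → €2.1029
Board game €29.46: toys → 7.5% + 1% county = 8.5% → €2.5041
Garment alterations €41.69: taxable services → 0% + 1.75% county = 1.75% → €0.729575
Shoe repair €23.57: taxable services → 0% + 1.75% county = 1.75% → €0.412475
Dry cleaning (3 garments) €28.33: taxable services → 0% + 1.75% county = 1.75% → €0.495775
Unrounded tax sum = €6.244825 → €6.24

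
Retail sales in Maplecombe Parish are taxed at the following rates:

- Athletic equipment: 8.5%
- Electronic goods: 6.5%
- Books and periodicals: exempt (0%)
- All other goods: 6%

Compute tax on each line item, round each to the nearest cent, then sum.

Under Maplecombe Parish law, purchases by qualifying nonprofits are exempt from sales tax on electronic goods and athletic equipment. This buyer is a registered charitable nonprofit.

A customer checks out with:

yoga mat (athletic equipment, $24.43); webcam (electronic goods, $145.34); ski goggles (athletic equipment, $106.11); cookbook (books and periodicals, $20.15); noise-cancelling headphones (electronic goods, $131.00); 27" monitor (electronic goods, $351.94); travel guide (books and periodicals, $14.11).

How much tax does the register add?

Yoga mat $24.43: athletic equipment, buyer-exempt → 0% → $0.00
Webcam $145.34: electronic goods, buyer-exempt → 0% → $0.00
Ski goggles $106.11: athletic equipment, buyer-exempt → 0% → $0.00
Cookbook $20.15: books and periodicals → 0% → $0.00
Noise-cancelling headphones $131.00: electronic goods, buyer-exempt → 0% → $0.00
27" monitor $351.94: electronic goods, buyer-exempt → 0% → $0.00
Travel guide $14.11: books and periodicals → 0% → $0.00
Total tax = $0.00

$0.00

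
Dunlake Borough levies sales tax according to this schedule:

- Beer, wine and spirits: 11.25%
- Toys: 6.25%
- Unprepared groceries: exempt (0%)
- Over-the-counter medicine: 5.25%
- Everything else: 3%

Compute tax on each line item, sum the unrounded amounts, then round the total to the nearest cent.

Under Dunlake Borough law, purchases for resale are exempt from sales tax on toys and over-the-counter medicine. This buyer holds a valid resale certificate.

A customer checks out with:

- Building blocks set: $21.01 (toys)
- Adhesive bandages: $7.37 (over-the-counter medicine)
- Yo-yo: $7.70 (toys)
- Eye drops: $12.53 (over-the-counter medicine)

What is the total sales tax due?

$0.00

Building blocks set $21.01: toys, buyer-exempt → 0% → $0.00
Adhesive bandages $7.37: over-the-counter medicine, buyer-exempt → 0% → $0.00
Yo-yo $7.70: toys, buyer-exempt → 0% → $0.00
Eye drops $12.53: over-the-counter medicine, buyer-exempt → 0% → $0.00
Unrounded tax sum = $0.00 → $0.00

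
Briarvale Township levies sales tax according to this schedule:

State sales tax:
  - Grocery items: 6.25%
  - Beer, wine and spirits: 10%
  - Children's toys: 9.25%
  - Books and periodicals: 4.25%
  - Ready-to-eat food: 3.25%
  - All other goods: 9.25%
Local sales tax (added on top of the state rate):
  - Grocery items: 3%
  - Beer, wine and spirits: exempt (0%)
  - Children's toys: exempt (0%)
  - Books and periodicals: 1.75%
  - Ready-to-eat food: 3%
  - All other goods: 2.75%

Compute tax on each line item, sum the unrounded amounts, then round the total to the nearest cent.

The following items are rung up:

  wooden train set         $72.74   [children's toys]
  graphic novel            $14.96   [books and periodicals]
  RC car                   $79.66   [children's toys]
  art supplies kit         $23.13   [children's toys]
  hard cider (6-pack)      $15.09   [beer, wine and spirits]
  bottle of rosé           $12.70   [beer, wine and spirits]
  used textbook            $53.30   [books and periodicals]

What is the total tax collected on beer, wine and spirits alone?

$2.78

Hard cider (6-pack) $15.09: beer, wine and spirits → 10% + 0% local = 10% → $1.509
Bottle of rosé $12.70: beer, wine and spirits → 10% + 0% local = 10% → $1.27
Tax on beer, wine and spirits: unrounded sum = $2.779 → $2.78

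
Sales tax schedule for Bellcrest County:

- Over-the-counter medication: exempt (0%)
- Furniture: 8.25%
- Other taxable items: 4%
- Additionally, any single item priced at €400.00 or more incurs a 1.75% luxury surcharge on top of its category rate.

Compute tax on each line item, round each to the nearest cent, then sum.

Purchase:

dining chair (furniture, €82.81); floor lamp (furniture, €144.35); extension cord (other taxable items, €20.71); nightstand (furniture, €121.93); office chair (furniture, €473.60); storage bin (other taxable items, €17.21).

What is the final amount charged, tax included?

Dining chair €82.81: furniture → 8.25% → €6.83
Floor lamp €144.35: furniture → 8.25% → €11.91
Extension cord €20.71: other taxable items → 4% → €0.83
Nightstand €121.93: furniture → 8.25% → €10.06
Office chair €473.60: furniture → 8.25% + 1.75% surcharge = 10% → €47.36
Storage bin €17.21: other taxable items → 4% → €0.69
Subtotal = €860.61; tax = €77.68; total due = €938.29

€938.29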